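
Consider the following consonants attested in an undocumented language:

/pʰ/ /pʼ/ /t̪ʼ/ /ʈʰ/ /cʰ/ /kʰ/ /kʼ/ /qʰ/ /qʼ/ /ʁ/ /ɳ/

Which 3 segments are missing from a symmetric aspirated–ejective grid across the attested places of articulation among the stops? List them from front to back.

/t̪ʰ/, /ʈʼ/, /cʼ/

place of articulation  aspirated  ejective
bilabial          pʰ        pʼ      
dental            —         t̪ʼ     
retroflex         ʈʰ        —       
palatal           cʰ        —       
velar             kʰ        kʼ      
uvular            qʰ        qʼ      
Gaps, from front to back: dental lacks aspirated (/t̪ʰ/); retroflex lacks ejective (/ʈʼ/); palatal lacks ejective (/cʼ/).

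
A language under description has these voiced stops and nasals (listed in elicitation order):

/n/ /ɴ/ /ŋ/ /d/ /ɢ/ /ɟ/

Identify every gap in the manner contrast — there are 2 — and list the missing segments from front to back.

/ɲ/, /ɡ/

Oral stop: /d/ (alveolar), /ɟ/ (palatal), /ɢ/ (uvular).
Nasal: /n/ (alveolar), /ŋ/ (velar), /ɴ/ (uvular).
Gaps, from front to back: palatal lacks nasal (/ɲ/); velar lacks oral stop (/ɡ/).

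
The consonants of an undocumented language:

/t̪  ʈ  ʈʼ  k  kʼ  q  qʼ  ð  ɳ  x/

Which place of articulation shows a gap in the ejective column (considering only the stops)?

place of articulation  plain     ejective
dental            t̪        —       
retroflex         ʈ         ʈʼ      
velar             k         kʼ      
uvular            q         qʼ      
Every place of articulation has an ejective member except dental, where /t̪ʼ/ would be expected.

dental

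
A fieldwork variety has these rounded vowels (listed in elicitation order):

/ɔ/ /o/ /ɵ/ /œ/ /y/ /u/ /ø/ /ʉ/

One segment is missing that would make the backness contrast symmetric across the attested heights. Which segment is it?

/ɞ/

height            front     central   back    
high              y         ʉ         u       
high-mid          ø         ɵ         o       
low-mid           œ         —         ɔ       
The low-mid row has no central member, so the gap is the low-mid central rounded vowel /ɞ/.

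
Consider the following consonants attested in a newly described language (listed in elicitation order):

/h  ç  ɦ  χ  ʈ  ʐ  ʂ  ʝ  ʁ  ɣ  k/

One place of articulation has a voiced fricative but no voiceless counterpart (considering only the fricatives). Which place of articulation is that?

velar

retroflex: voiceless /ʂ/, voiced /ʐ/.
palatal: voiceless /ç/, voiced /ʝ/.
velar: voiceless —, voiced /ɣ/.
uvular: voiceless /χ/, voiced /ʁ/.
glottal: voiceless /h/, voiced /ɦ/.
Every place of articulation has a voiceless member except velar, where /x/ would be expected.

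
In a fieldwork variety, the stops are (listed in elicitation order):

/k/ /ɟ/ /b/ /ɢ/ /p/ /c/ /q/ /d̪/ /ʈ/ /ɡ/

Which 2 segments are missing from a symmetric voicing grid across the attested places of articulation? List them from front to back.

/t̪/, /ɖ/

place of articulation  voiceless  voiced  
bilabial          p         b       
dental            —         d̪      
retroflex         ʈ         —       
palatal           c         ɟ       
velar             k         ɡ       
uvular            q         ɢ       
Gaps, from front to back: dental lacks voiceless (/t̪/); retroflex lacks voiced (/ɖ/).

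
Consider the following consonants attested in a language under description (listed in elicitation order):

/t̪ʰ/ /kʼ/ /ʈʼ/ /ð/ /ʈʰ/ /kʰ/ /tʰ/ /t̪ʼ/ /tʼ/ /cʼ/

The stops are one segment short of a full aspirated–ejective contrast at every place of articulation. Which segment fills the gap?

/cʰ/

place of articulation  aspirated  ejective
dental            t̪ʰ       t̪ʼ     
alveolar          tʰ        tʼ      
retroflex         ʈʰ        ʈʼ      
palatal           —         cʼ      
velar             kʰ        kʼ      
The palatal row has no aspirated member, so the gap is the aspirated palatal stop /cʰ/.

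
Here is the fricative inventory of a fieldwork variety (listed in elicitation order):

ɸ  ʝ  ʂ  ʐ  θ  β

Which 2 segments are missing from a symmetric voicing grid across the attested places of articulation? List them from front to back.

bilabial: voiceless /ɸ/, voiced /β/.
dental: voiceless /θ/, voiced —.
retroflex: voiceless /ʂ/, voiced /ʐ/.
palatal: voiceless —, voiced /ʝ/.
Gaps, from front to back: dental lacks voiced (/ð/); palatal lacks voiceless (/ç/).

/ð/, /ç/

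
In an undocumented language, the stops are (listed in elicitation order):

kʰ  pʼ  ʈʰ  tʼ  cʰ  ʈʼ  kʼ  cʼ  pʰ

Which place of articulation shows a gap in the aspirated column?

alveolar

Aspirated: /pʰ/ (bilabial), /ʈʰ/ (retroflex), /cʰ/ (palatal), /kʰ/ (velar).
Ejective: /pʼ/ (bilabial), /tʼ/ (alveolar), /ʈʼ/ (retroflex), /cʼ/ (palatal), /kʼ/ (velar).
Every place of articulation has an aspirated member except alveolar, where /tʰ/ would be expected.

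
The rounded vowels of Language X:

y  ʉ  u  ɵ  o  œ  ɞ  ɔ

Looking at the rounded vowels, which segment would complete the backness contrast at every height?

Front: /y/ (high), /œ/ (low-mid).
Central: /ʉ/ (high), /ɵ/ (high-mid), /ɞ/ (low-mid).
Back: /u/ (high), /o/ (high-mid), /ɔ/ (low-mid).
The high-mid row has no front member, so the gap is the high-mid front rounded vowel /ø/.

/ø/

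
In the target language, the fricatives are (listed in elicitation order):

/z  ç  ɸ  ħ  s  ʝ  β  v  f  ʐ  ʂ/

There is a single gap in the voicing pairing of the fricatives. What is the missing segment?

place of articulation  voiceless  voiced  
bilabial          ɸ         β       
labiodental       f         v       
alveolar          s         z       
retroflex         ʂ         ʐ       
palatal           ç         ʝ       
pharyngeal        ħ         —       
The pharyngeal row has no voiced member, so the gap is the voiced pharyngeal fricative /ʕ/.

/ʕ/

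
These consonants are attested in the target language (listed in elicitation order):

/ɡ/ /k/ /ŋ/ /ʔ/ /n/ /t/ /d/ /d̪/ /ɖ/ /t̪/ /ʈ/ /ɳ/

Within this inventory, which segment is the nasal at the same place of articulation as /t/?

/t/ is a voiceless alveolar stop.
The nasal at the same place is an alveolar nasal — in this inventory, /n/.

/n/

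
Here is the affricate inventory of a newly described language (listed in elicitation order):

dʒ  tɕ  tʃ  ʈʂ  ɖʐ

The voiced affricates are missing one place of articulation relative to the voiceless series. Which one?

alveolo-palatal

place of articulation  voiceless  voiced  
postalveolar      tʃ        dʒ      
retroflex         ʈʂ        ɖʐ      
alveolo-palatal   tɕ        —       
Every place of articulation has a voiced member except alveolo-palatal, where /dʑ/ would be expected.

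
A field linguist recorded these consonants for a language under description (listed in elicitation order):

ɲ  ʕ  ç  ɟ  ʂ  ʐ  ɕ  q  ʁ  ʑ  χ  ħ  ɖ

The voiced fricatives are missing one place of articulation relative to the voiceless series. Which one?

palatal

place of articulation  voiceless  voiced  
retroflex         ʂ         ʐ       
alveolo-palatal   ɕ         ʑ       
palatal           ç         —       
uvular            χ         ʁ       
pharyngeal        ħ         ʕ       
Every place of articulation has a voiced member except palatal, where /ʝ/ would be expected.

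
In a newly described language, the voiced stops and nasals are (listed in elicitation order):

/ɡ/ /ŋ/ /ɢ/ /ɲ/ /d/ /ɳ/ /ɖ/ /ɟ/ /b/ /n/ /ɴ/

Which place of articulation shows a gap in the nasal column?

place of articulation  oral stop  nasal   
bilabial          b         —       
alveolar          d         n       
retroflex         ɖ         ɳ       
palatal           ɟ         ɲ       
velar             ɡ         ŋ       
uvular            ɢ         ɴ       
Every place of articulation has a nasal member except bilabial, where /m/ would be expected.

bilabial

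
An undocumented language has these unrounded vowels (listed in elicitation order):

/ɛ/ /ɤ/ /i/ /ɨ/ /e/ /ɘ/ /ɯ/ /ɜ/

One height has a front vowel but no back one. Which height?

low-mid

Front: /i/ (high), /e/ (high-mid), /ɛ/ (low-mid).
Central: /ɨ/ (high), /ɘ/ (high-mid), /ɜ/ (low-mid).
Back: /ɯ/ (high), /ɤ/ (high-mid).
Every height has a back member except low-mid, where /ʌ/ would be expected.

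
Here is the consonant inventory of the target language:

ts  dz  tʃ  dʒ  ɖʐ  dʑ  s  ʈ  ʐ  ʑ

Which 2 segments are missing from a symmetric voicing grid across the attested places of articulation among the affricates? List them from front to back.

/ʈʂ/, /tɕ/

alveolar: voiceless /ts/, voiced /dz/.
postalveolar: voiceless /tʃ/, voiced /dʒ/.
retroflex: voiceless —, voiced /ɖʐ/.
alveolo-palatal: voiceless —, voiced /dʑ/.
Gaps, from front to back: retroflex lacks voiceless (/ʈʂ/); alveolo-palatal lacks voiceless (/tɕ/).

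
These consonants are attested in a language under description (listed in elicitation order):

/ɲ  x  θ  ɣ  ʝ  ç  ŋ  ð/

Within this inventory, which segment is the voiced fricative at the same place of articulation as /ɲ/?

/ʝ/

/ɲ/ is a palatal nasal.
The voiced fricative at the same place is a voiced palatal fricative — in this inventory, /ʝ/.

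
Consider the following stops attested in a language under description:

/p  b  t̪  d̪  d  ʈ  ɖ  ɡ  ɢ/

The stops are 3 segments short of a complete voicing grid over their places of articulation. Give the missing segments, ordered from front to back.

/t/, /k/, /q/

Voiceless: /p/ (bilabial), /t̪/ (dental), /ʈ/ (retroflex).
Voiced: /b/ (bilabial), /d̪/ (dental), /d/ (alveolar), /ɖ/ (retroflex), /ɡ/ (velar), /ɢ/ (uvular).
Gaps, from front to back: alveolar lacks voiceless (/t/); velar lacks voiceless (/k/); uvular lacks voiceless (/q/).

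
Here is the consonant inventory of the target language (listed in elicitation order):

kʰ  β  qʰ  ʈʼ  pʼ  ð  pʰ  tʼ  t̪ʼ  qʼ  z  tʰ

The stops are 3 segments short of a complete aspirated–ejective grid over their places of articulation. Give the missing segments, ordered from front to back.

bilabial: aspirated /pʰ/, ejective /pʼ/.
dental: aspirated —, ejective /t̪ʼ/.
alveolar: aspirated /tʰ/, ejective /tʼ/.
retroflex: aspirated —, ejective /ʈʼ/.
velar: aspirated /kʰ/, ejective —.
uvular: aspirated /qʰ/, ejective /qʼ/.
Gaps, from front to back: dental lacks aspirated (/t̪ʰ/); retroflex lacks aspirated (/ʈʰ/); velar lacks ejective (/kʼ/).

/t̪ʰ/, /ʈʰ/, /kʼ/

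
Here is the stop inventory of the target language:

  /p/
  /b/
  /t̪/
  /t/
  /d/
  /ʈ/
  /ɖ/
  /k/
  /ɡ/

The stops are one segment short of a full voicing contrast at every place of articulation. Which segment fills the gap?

/d̪/

place of articulation  voiceless  voiced  
bilabial          p         b       
dental            t̪        —       
alveolar          t         d       
retroflex         ʈ         ɖ       
velar             k         ɡ       
The dental row has no voiced member, so the gap is the voiced dental stop /d̪/.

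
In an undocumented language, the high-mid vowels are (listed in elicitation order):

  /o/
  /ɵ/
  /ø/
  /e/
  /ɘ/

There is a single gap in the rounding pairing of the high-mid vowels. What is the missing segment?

front: unrounded /e/, rounded /ø/.
central: unrounded /ɘ/, rounded /ɵ/.
back: unrounded —, rounded /o/.
The back row has no unrounded member, so the gap is the back unrounded vowel /ɤ/.

/ɤ/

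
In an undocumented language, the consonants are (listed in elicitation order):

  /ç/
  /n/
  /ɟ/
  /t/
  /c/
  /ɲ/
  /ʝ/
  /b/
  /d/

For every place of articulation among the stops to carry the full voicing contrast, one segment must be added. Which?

Voiceless: /t/ (alveolar), /c/ (palatal).
Voiced: /b/ (bilabial), /d/ (alveolar), /ɟ/ (palatal).
The bilabial row has no voiceless member, so the gap is the voiceless bilabial stop /p/.

/p/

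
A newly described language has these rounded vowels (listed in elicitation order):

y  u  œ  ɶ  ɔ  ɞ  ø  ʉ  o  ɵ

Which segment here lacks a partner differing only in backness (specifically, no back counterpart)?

/ɶ/

High: /y/ ~ /ʉ/ ~ /u/
High-mid: /ø/ ~ /ɵ/ ~ /o/
Low-mid: /œ/ ~ /ɞ/ ~ /ɔ/
Low: only /ɶ/ (front); no back partner.
So /ɶ/ is the unpaired segment.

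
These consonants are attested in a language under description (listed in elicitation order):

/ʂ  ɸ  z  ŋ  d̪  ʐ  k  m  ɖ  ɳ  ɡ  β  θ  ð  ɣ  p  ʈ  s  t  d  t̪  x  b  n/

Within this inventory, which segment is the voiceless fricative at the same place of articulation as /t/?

/t/ is a voiceless alveolar stop.
The voiceless fricative at the same place is a voiceless alveolar fricative — in this inventory, /s/.

/s/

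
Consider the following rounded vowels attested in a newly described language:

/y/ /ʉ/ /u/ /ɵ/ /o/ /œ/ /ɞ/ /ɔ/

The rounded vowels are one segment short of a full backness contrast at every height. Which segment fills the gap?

/ø/

height            front     central   back    
high              y         ʉ         u       
high-mid          —         ɵ         o       
low-mid           œ         ɞ         ɔ       
The high-mid row has no front member, so the gap is the high-mid front rounded vowel /ø/.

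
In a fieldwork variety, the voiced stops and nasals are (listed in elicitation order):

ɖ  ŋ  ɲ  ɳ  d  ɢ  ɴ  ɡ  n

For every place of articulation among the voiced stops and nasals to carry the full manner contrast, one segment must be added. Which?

Oral stop: /d/ (alveolar), /ɖ/ (retroflex), /ɡ/ (velar), /ɢ/ (uvular).
Nasal: /n/ (alveolar), /ɳ/ (retroflex), /ɲ/ (palatal), /ŋ/ (velar), /ɴ/ (uvular).
The palatal row has no oral stop member, so the gap is the palatal oral stop /ɟ/.

/ɟ/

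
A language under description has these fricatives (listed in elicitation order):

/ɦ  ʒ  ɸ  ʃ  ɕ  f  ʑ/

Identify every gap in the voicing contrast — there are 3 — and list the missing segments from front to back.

place of articulation  voiceless  voiced  
bilabial          ɸ         —       
labiodental       f         —       
postalveolar      ʃ         ʒ       
alveolo-palatal   ɕ         ʑ       
glottal           —         ɦ       
Gaps, from front to back: bilabial lacks voiced (/β/); labiodental lacks voiced (/v/); glottal lacks voiceless (/h/).

/β/, /v/, /h/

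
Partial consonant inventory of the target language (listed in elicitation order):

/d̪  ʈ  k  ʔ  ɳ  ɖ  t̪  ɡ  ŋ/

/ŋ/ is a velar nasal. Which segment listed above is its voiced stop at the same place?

/ɡ/

The voiced stop at the same place is a voiced velar stop — in this inventory, /ɡ/.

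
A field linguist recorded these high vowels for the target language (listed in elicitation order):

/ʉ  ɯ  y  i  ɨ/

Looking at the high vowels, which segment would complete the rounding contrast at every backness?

front: unrounded /i/, rounded /y/.
central: unrounded /ɨ/, rounded /ʉ/.
back: unrounded /ɯ/, rounded —.
The back row has no rounded member, so the gap is the back rounded vowel /u/.

/u/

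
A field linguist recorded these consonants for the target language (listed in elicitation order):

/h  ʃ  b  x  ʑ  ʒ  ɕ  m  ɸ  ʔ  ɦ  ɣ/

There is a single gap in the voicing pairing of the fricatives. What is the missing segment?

Voiceless: /ɸ/ (bilabial), /ʃ/ (postalveolar), /ɕ/ (alveolo-palatal), /x/ (velar), /h/ (glottal).
Voiced: /ʒ/ (postalveolar), /ʑ/ (alveolo-palatal), /ɣ/ (velar), /ɦ/ (glottal).
The bilabial row has no voiced member, so the gap is the voiced bilabial fricative /β/.

/β/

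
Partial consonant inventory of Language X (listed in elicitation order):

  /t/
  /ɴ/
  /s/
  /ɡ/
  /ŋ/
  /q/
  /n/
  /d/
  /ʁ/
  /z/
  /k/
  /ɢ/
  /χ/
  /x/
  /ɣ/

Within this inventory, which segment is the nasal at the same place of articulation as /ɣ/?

/ɣ/ is a voiced velar fricative.
The nasal at the same place is a velar nasal — in this inventory, /ŋ/.

/ŋ/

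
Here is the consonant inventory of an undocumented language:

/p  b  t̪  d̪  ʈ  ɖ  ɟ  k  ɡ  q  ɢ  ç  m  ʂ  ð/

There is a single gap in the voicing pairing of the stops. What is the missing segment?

/c/

place of articulation  voiceless  voiced  
bilabial          p         b       
dental            t̪        d̪      
retroflex         ʈ         ɖ       
palatal           —         ɟ       
velar             k         ɡ       
uvular            q         ɢ       
The palatal row has no voiceless member, so the gap is the voiceless palatal stop /c/.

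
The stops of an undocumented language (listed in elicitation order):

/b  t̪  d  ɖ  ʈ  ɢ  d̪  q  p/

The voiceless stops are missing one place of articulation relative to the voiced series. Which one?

place of articulation  voiceless  voiced  
bilabial          p         b       
dental            t̪        d̪      
alveolar          —         d       
retroflex         ʈ         ɖ       
uvular            q         ɢ       
Every place of articulation has a voiceless member except alveolar, where /t/ would be expected.

alveolar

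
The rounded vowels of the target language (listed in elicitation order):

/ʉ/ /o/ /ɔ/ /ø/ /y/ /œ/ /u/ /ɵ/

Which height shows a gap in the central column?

Front: /y/ (high), /ø/ (high-mid), /œ/ (low-mid).
Central: /ʉ/ (high), /ɵ/ (high-mid).
Back: /u/ (high), /o/ (high-mid), /ɔ/ (low-mid).
Every height has a central member except low-mid, where /ɞ/ would be expected.

low-mid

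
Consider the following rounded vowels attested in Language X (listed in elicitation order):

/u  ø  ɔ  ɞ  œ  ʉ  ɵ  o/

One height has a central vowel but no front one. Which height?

high

height            front     central   back    
high              —         ʉ         u       
high-mid          ø         ɵ         o       
low-mid           œ         ɞ         ɔ       
Every height has a front member except high, where /y/ would be expected.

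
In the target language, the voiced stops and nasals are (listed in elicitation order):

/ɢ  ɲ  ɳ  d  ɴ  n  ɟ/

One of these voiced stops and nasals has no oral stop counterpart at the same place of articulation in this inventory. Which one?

/ɳ/

Alveolar: /d/ ~ /n/
Palatal: /ɟ/ ~ /ɲ/
Uvular: /ɢ/ ~ /ɴ/
Retroflex: only /ɳ/ (nasal); no oral stop partner.
So /ɳ/ is the unpaired segment.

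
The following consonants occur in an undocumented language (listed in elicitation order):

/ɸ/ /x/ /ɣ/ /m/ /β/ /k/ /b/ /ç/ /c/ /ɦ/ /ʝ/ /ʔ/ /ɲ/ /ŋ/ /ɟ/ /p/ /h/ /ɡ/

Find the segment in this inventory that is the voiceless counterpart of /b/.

/b/ is a voiced bilabial stop.
The voiceless counterpart is a voiceless bilabial stop — in this inventory, /p/.

/p/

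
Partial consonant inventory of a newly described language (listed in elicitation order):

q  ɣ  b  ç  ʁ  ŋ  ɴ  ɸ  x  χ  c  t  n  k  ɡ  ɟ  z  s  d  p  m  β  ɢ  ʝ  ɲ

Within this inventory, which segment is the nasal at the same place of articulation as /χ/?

/χ/ is a voiceless uvular fricative.
The nasal at the same place is an uvular nasal — in this inventory, /ɴ/.

/ɴ/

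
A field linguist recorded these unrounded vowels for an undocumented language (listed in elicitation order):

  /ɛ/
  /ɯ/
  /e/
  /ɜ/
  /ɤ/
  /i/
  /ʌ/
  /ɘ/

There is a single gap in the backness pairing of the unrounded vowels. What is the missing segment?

/ɨ/

height            front     central   back    
high              i         —         ɯ       
high-mid          e         ɘ         ɤ       
low-mid           ɛ         ɜ         ʌ       
The high row has no central member, so the gap is the high central unrounded vowel /ɨ/.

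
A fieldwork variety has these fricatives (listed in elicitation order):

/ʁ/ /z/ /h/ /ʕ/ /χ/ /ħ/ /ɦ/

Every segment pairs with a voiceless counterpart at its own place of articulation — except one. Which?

/z/

Uvular: /χ/ ~ /ʁ/
Pharyngeal: /ħ/ ~ /ʕ/
Glottal: /h/ ~ /ɦ/
Alveolar: only /z/ (voiced); no voiceless partner.
So /z/ is the unpaired segment.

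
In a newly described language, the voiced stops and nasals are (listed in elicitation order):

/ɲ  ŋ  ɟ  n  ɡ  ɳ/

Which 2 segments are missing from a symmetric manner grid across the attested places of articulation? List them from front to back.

Oral stop: /ɟ/ (palatal), /ɡ/ (velar).
Nasal: /n/ (alveolar), /ɳ/ (retroflex), /ɲ/ (palatal), /ŋ/ (velar).
Gaps, from front to back: alveolar lacks oral stop (/d/); retroflex lacks oral stop (/ɖ/).

/d/, /ɖ/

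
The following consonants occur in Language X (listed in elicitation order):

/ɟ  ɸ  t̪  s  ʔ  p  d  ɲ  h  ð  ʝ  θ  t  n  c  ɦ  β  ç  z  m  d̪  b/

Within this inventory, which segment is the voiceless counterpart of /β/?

/ɸ/

/β/ is a voiced bilabial fricative.
The voiceless counterpart is a voiceless bilabial fricative — in this inventory, /ɸ/.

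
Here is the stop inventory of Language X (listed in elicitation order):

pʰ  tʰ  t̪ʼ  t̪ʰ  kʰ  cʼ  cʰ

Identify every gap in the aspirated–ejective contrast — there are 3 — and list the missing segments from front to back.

bilabial: aspirated /pʰ/, ejective —.
dental: aspirated /t̪ʰ/, ejective /t̪ʼ/.
alveolar: aspirated /tʰ/, ejective —.
palatal: aspirated /cʰ/, ejective /cʼ/.
velar: aspirated /kʰ/, ejective —.
Gaps, from front to back: bilabial lacks ejective (/pʼ/); alveolar lacks ejective (/tʼ/); velar lacks ejective (/kʼ/).

/pʼ/, /tʼ/, /kʼ/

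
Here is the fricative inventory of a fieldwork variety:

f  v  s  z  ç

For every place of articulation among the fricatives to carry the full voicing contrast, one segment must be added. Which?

/ʝ/

place of articulation  voiceless  voiced  
labiodental       f         v       
alveolar          s         z       
palatal           ç         —       
The palatal row has no voiced member, so the gap is the voiced palatal fricative /ʝ/.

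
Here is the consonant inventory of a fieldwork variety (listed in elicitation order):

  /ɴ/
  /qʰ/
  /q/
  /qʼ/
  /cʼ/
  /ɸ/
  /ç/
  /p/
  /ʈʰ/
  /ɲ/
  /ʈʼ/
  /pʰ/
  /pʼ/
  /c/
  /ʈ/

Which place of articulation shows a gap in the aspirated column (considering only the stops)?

Plain: /p/ (bilabial), /ʈ/ (retroflex), /c/ (palatal), /q/ (uvular).
Aspirated: /pʰ/ (bilabial), /ʈʰ/ (retroflex), /qʰ/ (uvular).
Ejective: /pʼ/ (bilabial), /ʈʼ/ (retroflex), /cʼ/ (palatal), /qʼ/ (uvular).
Every place of articulation has an aspirated member except palatal, where /cʰ/ would be expected.

palatal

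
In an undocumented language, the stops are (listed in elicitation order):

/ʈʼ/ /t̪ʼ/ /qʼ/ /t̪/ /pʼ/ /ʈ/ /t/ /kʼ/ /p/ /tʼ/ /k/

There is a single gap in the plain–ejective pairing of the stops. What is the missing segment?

Plain: /p/ (bilabial), /t̪/ (dental), /t/ (alveolar), /ʈ/ (retroflex), /k/ (velar).
Ejective: /pʼ/ (bilabial), /t̪ʼ/ (dental), /tʼ/ (alveolar), /ʈʼ/ (retroflex), /kʼ/ (velar), /qʼ/ (uvular).
The uvular row has no plain member, so the gap is the plain uvular stop /q/.

/q/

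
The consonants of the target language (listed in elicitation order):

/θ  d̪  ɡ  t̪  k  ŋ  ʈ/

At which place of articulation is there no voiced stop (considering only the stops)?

retroflex

Voiceless: /t̪/ (dental), /ʈ/ (retroflex), /k/ (velar).
Voiced: /d̪/ (dental), /ɡ/ (velar).
Every place of articulation has a voiced member except retroflex, where /ɖ/ would be expected.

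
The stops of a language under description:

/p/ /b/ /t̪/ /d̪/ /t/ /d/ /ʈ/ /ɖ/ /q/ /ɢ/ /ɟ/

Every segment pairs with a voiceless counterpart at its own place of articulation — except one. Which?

Bilabial: /p/ ~ /b/
Dental: /t̪/ ~ /d̪/
Alveolar: /t/ ~ /d/
Retroflex: /ʈ/ ~ /ɖ/
Uvular: /q/ ~ /ɢ/
Palatal: only /ɟ/ (voiced); no voiceless partner.
So /ɟ/ is the unpaired segment.

/ɟ/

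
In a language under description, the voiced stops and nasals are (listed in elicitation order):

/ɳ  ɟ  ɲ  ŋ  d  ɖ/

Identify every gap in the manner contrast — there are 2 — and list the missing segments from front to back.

alveolar: oral stop /d/, nasal —.
retroflex: oral stop /ɖ/, nasal /ɳ/.
palatal: oral stop /ɟ/, nasal /ɲ/.
velar: oral stop —, nasal /ŋ/.
Gaps, from front to back: alveolar lacks nasal (/n/); velar lacks oral stop (/ɡ/).

/n/, /ɡ/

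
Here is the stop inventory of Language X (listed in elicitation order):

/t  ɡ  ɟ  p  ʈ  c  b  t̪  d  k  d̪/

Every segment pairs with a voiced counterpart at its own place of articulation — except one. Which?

/ʈ/

Bilabial: /p/ ~ /b/
Dental: /t̪/ ~ /d̪/
Alveolar: /t/ ~ /d/
Palatal: /c/ ~ /ɟ/
Velar: /k/ ~ /ɡ/
Retroflex: only /ʈ/ (voiceless); no voiced partner.
So /ʈ/ is the unpaired segment.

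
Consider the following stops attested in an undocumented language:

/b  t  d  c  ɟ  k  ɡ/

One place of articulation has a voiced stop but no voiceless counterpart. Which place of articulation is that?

bilabial

place of articulation  voiceless  voiced  
bilabial          —         b       
alveolar          t         d       
palatal           c         ɟ       
velar             k         ɡ       
Every place of articulation has a voiceless member except bilabial, where /p/ would be expected.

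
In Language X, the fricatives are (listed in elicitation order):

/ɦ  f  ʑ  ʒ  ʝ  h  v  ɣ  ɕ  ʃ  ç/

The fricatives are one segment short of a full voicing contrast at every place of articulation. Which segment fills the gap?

labiodental: voiceless /f/, voiced /v/.
postalveolar: voiceless /ʃ/, voiced /ʒ/.
alveolo-palatal: voiceless /ɕ/, voiced /ʑ/.
palatal: voiceless /ç/, voiced /ʝ/.
velar: voiceless —, voiced /ɣ/.
glottal: voiceless /h/, voiced /ɦ/.
The velar row has no voiceless member, so the gap is the voiceless velar fricative /x/.

/x/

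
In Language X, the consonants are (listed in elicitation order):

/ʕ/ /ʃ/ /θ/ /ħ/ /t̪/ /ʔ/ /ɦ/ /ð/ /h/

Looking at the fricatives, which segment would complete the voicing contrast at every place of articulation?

Voiceless: /θ/ (dental), /ʃ/ (postalveolar), /ħ/ (pharyngeal), /h/ (glottal).
Voiced: /ð/ (dental), /ʕ/ (pharyngeal), /ɦ/ (glottal).
The postalveolar row has no voiced member, so the gap is the voiced postalveolar fricative /ʒ/.

/ʒ/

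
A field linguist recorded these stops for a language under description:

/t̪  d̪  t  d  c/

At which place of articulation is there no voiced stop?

palatal

Voiceless: /t̪/ (dental), /t/ (alveolar), /c/ (palatal).
Voiced: /d̪/ (dental), /d/ (alveolar).
Every place of articulation has a voiced member except palatal, where /ɟ/ would be expected.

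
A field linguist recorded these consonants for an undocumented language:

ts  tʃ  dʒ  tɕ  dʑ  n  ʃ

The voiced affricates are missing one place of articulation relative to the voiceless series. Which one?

Voiceless: /ts/ (alveolar), /tʃ/ (postalveolar), /tɕ/ (alveolo-palatal).
Voiced: /dʒ/ (postalveolar), /dʑ/ (alveolo-palatal).
Every place of articulation has a voiced member except alveolar, where /dz/ would be expected.

alveolar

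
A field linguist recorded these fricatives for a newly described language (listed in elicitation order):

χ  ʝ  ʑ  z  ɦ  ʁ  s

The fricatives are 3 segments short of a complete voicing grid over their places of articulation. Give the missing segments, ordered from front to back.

place of articulation  voiceless  voiced  
alveolar          s         z       
alveolo-palatal   —         ʑ       
palatal           —         ʝ       
uvular            χ         ʁ       
glottal           —         ɦ       
Gaps, from front to back: alveolo-palatal lacks voiceless (/ɕ/); palatal lacks voiceless (/ç/); glottal lacks voiceless (/h/).

/ɕ/, /ç/, /h/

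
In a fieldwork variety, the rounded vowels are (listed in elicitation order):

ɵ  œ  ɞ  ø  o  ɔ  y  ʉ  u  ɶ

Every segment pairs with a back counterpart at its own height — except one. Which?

/ɶ/

High: /y/ ~ /ʉ/ ~ /u/
High-mid: /ø/ ~ /ɵ/ ~ /o/
Low-mid: /œ/ ~ /ɞ/ ~ /ɔ/
Low: only /ɶ/ (front); no back partner.
So /ɶ/ is the unpaired segment.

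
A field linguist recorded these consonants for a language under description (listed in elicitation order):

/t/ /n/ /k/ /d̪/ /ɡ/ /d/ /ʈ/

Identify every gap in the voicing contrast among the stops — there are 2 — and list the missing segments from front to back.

place of articulation  voiceless  voiced  
dental            —         d̪      
alveolar          t         d       
retroflex         ʈ         —       
velar             k         ɡ       
Gaps, from front to back: dental lacks voiceless (/t̪/); retroflex lacks voiced (/ɖ/).

/t̪/, /ɖ/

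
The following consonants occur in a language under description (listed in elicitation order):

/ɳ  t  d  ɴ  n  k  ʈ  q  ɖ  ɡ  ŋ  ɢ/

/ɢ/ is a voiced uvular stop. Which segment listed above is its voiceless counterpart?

/q/

The voiceless counterpart is a voiceless uvular stop — in this inventory, /q/.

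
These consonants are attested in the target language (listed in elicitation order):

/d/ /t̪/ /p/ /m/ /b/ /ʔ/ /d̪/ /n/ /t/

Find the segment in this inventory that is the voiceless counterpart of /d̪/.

/d̪/ is a voiced dental stop.
The voiceless counterpart is a voiceless dental stop — in this inventory, /t̪/.

/t̪/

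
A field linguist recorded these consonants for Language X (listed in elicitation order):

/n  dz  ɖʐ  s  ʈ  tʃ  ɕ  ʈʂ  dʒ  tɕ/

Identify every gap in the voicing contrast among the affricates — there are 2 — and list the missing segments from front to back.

/ts/, /dʑ/

Voiceless: /tʃ/ (postalveolar), /ʈʂ/ (retroflex), /tɕ/ (alveolo-palatal).
Voiced: /dz/ (alveolar), /dʒ/ (postalveolar), /ɖʐ/ (retroflex).
Gaps, from front to back: alveolar lacks voiceless (/ts/); alveolo-palatal lacks voiced (/dʑ/).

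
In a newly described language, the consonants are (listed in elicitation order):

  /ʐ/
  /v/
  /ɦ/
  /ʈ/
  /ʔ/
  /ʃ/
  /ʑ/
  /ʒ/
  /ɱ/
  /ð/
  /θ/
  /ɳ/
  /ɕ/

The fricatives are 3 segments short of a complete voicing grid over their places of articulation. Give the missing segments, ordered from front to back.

labiodental: voiceless —, voiced /v/.
dental: voiceless /θ/, voiced /ð/.
postalveolar: voiceless /ʃ/, voiced /ʒ/.
retroflex: voiceless —, voiced /ʐ/.
alveolo-palatal: voiceless /ɕ/, voiced /ʑ/.
glottal: voiceless —, voiced /ɦ/.
Gaps, from front to back: labiodental lacks voiceless (/f/); retroflex lacks voiceless (/ʂ/); glottal lacks voiceless (/h/).

/f/, /ʂ/, /h/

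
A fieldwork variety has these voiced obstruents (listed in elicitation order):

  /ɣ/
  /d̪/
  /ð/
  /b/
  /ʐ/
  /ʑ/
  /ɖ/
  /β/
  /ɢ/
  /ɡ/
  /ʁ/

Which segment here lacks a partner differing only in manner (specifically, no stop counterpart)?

Bilabial: /b/ ~ /β/
Dental: /d̪/ ~ /ð/
Retroflex: /ɖ/ ~ /ʐ/
Velar: /ɡ/ ~ /ɣ/
Uvular: /ɢ/ ~ /ʁ/
Alveolo-palatal: only /ʑ/ (fricative); no stop partner.
So /ʑ/ is the unpaired segment.

/ʑ/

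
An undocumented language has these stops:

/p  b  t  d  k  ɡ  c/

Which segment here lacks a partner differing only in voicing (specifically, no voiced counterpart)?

/c/

Bilabial: /p/ ~ /b/
Alveolar: /t/ ~ /d/
Velar: /k/ ~ /ɡ/
Palatal: only /c/ (voiceless); no voiced partner.
So /c/ is the unpaired segment.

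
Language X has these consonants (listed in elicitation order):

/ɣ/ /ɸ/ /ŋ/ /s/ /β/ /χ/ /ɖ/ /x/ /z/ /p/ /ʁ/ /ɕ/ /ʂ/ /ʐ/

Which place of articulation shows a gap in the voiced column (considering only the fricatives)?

Voiceless: /ɸ/ (bilabial), /s/ (alveolar), /ʂ/ (retroflex), /ɕ/ (alveolo-palatal), /x/ (velar), /χ/ (uvular).
Voiced: /β/ (bilabial), /z/ (alveolar), /ʐ/ (retroflex), /ɣ/ (velar), /ʁ/ (uvular).
Every place of articulation has a voiced member except alveolo-palatal, where /ʑ/ would be expected.

alveolo-palatal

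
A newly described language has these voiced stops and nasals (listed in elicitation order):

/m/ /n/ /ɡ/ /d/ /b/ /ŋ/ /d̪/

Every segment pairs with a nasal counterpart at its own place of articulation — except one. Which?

/d̪/

Bilabial: /b/ ~ /m/
Alveolar: /d/ ~ /n/
Velar: /ɡ/ ~ /ŋ/
Dental: only /d̪/ (oral stop); no nasal partner.
So /d̪/ is the unpaired segment.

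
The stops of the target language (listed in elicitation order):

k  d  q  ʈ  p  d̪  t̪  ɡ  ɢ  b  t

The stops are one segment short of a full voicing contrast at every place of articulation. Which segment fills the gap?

bilabial: voiceless /p/, voiced /b/.
dental: voiceless /t̪/, voiced /d̪/.
alveolar: voiceless /t/, voiced /d/.
retroflex: voiceless /ʈ/, voiced —.
velar: voiceless /k/, voiced /ɡ/.
uvular: voiceless /q/, voiced /ɢ/.
The retroflex row has no voiced member, so the gap is the voiced retroflex stop /ɖ/.

/ɖ/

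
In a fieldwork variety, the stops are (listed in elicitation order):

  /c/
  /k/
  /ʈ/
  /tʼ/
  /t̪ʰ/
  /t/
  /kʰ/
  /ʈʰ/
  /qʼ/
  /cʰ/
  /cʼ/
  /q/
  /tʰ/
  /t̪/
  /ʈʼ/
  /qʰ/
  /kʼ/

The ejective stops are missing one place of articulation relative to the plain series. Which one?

dental

dental: plain /t̪/, aspirated /t̪ʰ/, ejective —.
alveolar: plain /t/, aspirated /tʰ/, ejective /tʼ/.
retroflex: plain /ʈ/, aspirated /ʈʰ/, ejective /ʈʼ/.
palatal: plain /c/, aspirated /cʰ/, ejective /cʼ/.
velar: plain /k/, aspirated /kʰ/, ejective /kʼ/.
uvular: plain /q/, aspirated /qʰ/, ejective /qʼ/.
Every place of articulation has an ejective member except dental, where /t̪ʼ/ would be expected.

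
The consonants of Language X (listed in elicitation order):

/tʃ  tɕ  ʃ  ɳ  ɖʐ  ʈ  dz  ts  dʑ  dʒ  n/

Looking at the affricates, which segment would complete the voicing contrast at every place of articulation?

/ʈʂ/

Voiceless: /ts/ (alveolar), /tʃ/ (postalveolar), /tɕ/ (alveolo-palatal).
Voiced: /dz/ (alveolar), /dʒ/ (postalveolar), /ɖʐ/ (retroflex), /dʑ/ (alveolo-palatal).
The retroflex row has no voiceless member, so the gap is the voiceless retroflex affricate /ʈʂ/.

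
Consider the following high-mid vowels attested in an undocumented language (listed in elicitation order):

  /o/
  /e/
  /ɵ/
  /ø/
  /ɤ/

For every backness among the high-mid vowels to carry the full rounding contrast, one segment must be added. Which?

/ɘ/

front: unrounded /e/, rounded /ø/.
central: unrounded —, rounded /ɵ/.
back: unrounded /ɤ/, rounded /o/.
The central row has no unrounded member, so the gap is the central unrounded vowel /ɘ/.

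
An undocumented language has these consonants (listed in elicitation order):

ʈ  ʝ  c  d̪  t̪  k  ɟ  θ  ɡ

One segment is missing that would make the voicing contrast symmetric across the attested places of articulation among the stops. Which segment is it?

place of articulation  voiceless  voiced  
dental            t̪        d̪      
retroflex         ʈ         —       
palatal           c         ɟ       
velar             k         ɡ       
The retroflex row has no voiced member, so the gap is the voiced retroflex stop /ɖ/.

/ɖ/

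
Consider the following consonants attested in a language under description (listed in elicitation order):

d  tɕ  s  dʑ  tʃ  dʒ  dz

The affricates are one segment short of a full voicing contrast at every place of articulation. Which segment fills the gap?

/ts/

place of articulation  voiceless  voiced  
alveolar          —         dz      
postalveolar      tʃ        dʒ      
alveolo-palatal   tɕ        dʑ      
The alveolar row has no voiceless member, so the gap is the voiceless alveolar affricate /ts/.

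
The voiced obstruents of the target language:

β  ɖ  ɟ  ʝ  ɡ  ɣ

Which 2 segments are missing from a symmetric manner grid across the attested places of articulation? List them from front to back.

bilabial: stop —, fricative /β/.
retroflex: stop /ɖ/, fricative —.
palatal: stop /ɟ/, fricative /ʝ/.
velar: stop /ɡ/, fricative /ɣ/.
Gaps, from front to back: bilabial lacks stop (/b/); retroflex lacks fricative (/ʐ/).

/b/, /ʐ/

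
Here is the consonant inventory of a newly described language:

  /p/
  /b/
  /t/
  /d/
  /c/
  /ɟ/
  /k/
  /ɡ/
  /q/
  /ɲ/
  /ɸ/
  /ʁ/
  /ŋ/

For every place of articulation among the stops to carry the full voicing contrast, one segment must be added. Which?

/ɢ/

bilabial: voiceless /p/, voiced /b/.
alveolar: voiceless /t/, voiced /d/.
palatal: voiceless /c/, voiced /ɟ/.
velar: voiceless /k/, voiced /ɡ/.
uvular: voiceless /q/, voiced —.
The uvular row has no voiced member, so the gap is the voiced uvular stop /ɢ/.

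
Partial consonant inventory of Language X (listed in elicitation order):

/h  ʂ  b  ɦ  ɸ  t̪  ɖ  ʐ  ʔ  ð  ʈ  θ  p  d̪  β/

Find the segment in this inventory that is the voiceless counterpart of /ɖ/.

/ɖ/ is a voiced retroflex stop.
The voiceless counterpart is a voiceless retroflex stop — in this inventory, /ʈ/.

/ʈ/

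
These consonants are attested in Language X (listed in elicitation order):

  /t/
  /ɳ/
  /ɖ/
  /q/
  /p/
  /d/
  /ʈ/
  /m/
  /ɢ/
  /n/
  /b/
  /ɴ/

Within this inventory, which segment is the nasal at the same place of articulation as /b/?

/b/ is a voiced bilabial stop.
The nasal at the same place is a bilabial nasal — in this inventory, /m/.

/m/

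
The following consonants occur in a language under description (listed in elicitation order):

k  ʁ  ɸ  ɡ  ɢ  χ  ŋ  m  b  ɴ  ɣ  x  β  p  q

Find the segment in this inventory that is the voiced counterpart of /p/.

/b/

/p/ is a voiceless bilabial stop.
The voiced counterpart is a voiced bilabial stop — in this inventory, /b/.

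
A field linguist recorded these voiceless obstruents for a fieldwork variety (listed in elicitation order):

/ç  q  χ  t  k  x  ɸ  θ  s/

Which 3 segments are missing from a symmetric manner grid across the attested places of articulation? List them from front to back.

/p/, /t̪/, /c/

bilabial: stop —, fricative /ɸ/.
dental: stop —, fricative /θ/.
alveolar: stop /t/, fricative /s/.
palatal: stop —, fricative /ç/.
velar: stop /k/, fricative /x/.
uvular: stop /q/, fricative /χ/.
Gaps, from front to back: bilabial lacks stop (/p/); dental lacks stop (/t̪/); palatal lacks stop (/c/).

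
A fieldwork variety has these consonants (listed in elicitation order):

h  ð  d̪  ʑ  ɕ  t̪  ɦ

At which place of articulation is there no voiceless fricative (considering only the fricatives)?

dental: voiceless —, voiced /ð/.
alveolo-palatal: voiceless /ɕ/, voiced /ʑ/.
glottal: voiceless /h/, voiced /ɦ/.
Every place of articulation has a voiceless member except dental, where /θ/ would be expected.

dental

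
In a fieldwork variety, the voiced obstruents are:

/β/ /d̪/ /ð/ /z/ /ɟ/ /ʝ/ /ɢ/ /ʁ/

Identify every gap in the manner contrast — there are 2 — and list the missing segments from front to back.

place of articulation  stop      fricative
bilabial          —         β       
dental            d̪        ð       
alveolar          —         z       
palatal           ɟ         ʝ       
uvular            ɢ         ʁ       
Gaps, from front to back: bilabial lacks stop (/b/); alveolar lacks stop (/d/).

/b/, /d/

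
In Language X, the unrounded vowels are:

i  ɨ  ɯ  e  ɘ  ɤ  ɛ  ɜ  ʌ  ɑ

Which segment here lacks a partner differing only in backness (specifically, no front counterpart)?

High: /i/ ~ /ɨ/ ~ /ɯ/
High-mid: /e/ ~ /ɘ/ ~ /ɤ/
Low-mid: /ɛ/ ~ /ɜ/ ~ /ʌ/
Low: only /ɑ/ (back); no front partner.
So /ɑ/ is the unpaired segment.

/ɑ/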